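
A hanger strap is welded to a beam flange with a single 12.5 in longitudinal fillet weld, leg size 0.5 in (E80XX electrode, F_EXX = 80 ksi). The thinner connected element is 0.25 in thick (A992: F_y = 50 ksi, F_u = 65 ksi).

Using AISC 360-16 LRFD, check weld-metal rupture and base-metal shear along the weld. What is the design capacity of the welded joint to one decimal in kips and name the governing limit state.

91.4 kips (base-metal shear governs)

Weld metal: throat = 0.707×0.5 = 0.3535 in, L = 12.5 in. φR_n = 0.75 × 0.6 × 80 × 0.3535 × 12.5 = 159.1 kips.
Base metal shear (0.25 in plate): yield φR_n = 1.0×0.6×50×0.25×12.5 = 93.8 kips; rupture φR_n = 0.75×0.6×65×0.25×12.5 = 91.4 kips; take 91.4 kips (rupture).
Governing: min(159.1, 91.4) = 91.4 kips → base-metal shear.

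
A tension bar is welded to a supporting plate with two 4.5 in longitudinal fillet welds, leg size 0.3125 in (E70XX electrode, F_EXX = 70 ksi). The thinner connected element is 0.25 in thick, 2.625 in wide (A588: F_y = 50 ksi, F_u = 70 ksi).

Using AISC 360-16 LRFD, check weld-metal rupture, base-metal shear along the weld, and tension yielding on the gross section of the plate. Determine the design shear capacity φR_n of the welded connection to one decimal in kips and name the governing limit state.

29.5 kips (gross-section yield governs)

Weld metal: throat = 0.707×0.3125 = 0.22094 in, L = 2×4.5 = 9 in. φR_n = 0.75 × 0.6 × 70 × 0.22094 × 9 = 62.6 kips.
Base metal shear (0.25 in plate): yield φR_n = 1.0×0.6×50×0.25×9 = 67.5 kips; rupture φR_n = 0.75×0.6×70×0.25×9 = 70.9 kips; take 67.5 kips (yield).
Tension yield (gross): A_g = 2.625×0.25 = 0.65625 in². φR_n = 0.90 × 50 × 0.65625 = 29.5 kips.
Governing: min(62.6, 67.5, 29.5) = 29.5 kips → gross-section yield.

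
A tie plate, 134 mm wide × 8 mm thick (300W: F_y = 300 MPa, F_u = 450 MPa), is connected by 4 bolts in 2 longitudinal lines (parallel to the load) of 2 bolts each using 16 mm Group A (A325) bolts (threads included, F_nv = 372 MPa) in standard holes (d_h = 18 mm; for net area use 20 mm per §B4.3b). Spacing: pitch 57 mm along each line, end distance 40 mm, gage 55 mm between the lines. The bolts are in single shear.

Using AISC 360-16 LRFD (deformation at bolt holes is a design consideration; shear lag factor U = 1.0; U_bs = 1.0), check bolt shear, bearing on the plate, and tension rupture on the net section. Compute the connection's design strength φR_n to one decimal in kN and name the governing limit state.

224.4 kN (bolt shear governs)

Bolt shear: A_b = π(16)²/4 = 201.06 mm². φR_n = 0.75 × 372 × 201.06 × 4 × 1 = 224.4 kN.
Bearing (8 mm plate, F_u = 450 MPa): end bolts L_c = 40 − 18/2 = 31, R_n = min(1.2×31×8×450, 2.4×16×8×450) = 133.92 kN/bolt; interior L_c = 57 − 18 = 39, R_n = 138.24 kN/bolt. φR_n = 0.75 × (2×133.92 + 2×138.24) = 408.2 kN.
Tension rupture (net): A_n = (134 − 2×20)×8 = 752 mm² (U = 1.0, A_e = A_n). φR_n = 0.75 × 450 × 752 = 253.8 kN.
Governing: min(224.4, 408.2, 253.8) = 224.4 kN → bolt shear.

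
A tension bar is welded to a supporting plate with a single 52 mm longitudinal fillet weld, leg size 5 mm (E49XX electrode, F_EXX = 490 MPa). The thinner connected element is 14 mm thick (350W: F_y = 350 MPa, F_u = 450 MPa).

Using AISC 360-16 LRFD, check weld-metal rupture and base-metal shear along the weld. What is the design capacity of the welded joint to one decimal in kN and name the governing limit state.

Weld metal: throat = 0.707×5 = 3.535 mm, L = 52 mm. φR_n = 0.75 × 0.6 × 490 × 3.535 × 52 = 40.5 kN.
Base metal shear (14 mm plate): yield φR_n = 1.0×0.6×350×14×52 = 152.9 kN; rupture φR_n = 0.75×0.6×450×14×52 = 147.4 kN; take 147.4 kN (rupture).
Governing: min(40.5, 147.4) = 40.5 kN → weld metal.

40.5 kN (weld metal governs)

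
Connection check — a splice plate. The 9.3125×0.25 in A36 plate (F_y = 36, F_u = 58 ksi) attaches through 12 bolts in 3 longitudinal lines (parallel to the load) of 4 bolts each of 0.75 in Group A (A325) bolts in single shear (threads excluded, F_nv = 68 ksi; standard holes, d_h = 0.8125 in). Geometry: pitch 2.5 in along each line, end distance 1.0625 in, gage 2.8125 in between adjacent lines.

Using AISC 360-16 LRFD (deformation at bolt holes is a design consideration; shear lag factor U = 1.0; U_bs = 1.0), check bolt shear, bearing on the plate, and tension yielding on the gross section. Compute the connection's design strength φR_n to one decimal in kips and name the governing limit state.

75.4 kips (gross-section yield governs)

Bolt shear: A_b = π(0.75)²/4 = 0.44179 in². φR_n = 0.75 × 68 × 0.44179 × 12 × 1 = 270.4 kips.
Bearing (0.25 in plate, F_u = 58 ksi): end bolts L_c = 1.0625 − 0.8125/2 = 0.65625, R_n = min(1.2×0.65625×0.25×58, 2.4×0.75×0.25×58) = 11.419 kips/bolt; interior L_c = 2.5 − 0.8125 = 1.6875, R_n = 26.1 kips/bolt. φR_n = 0.75 × (3×11.419 + 9×26.1) = 201.9 kips.
Tension yield (gross): A_g = 9.3125×0.25 = 2.3281 in². φR_n = 0.90 × 36 × 2.3281 = 75.4 kips.
Governing: min(270.4, 201.9, 75.4) = 75.4 kips → gross-section yield.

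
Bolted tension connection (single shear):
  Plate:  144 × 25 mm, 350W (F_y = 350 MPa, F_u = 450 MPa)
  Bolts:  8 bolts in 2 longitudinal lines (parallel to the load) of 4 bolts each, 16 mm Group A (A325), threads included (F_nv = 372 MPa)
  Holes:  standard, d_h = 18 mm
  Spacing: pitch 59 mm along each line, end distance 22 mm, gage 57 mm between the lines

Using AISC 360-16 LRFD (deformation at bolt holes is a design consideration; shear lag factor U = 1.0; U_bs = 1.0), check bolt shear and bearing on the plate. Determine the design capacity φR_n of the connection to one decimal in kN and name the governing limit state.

Bolt shear: A_b = π(16)²/4 = 201.06 mm². φR_n = 0.75 × 372 × 201.06 × 8 × 1 = 448.8 kN.
Bearing (25 mm plate, F_u = 450 MPa): end bolts L_c = 22 − 18/2 = 13, R_n = min(1.2×13×25×450, 2.4×16×25×450) = 175.5 kN/bolt; interior L_c = 59 − 18 = 41, R_n = 432 kN/bolt. φR_n = 0.75 × (2×175.5 + 6×432) = 2207.3 kN.
Governing: min(448.8, 2207.3) = 448.8 kN → bolt shear.

448.8 kN (bolt shear governs)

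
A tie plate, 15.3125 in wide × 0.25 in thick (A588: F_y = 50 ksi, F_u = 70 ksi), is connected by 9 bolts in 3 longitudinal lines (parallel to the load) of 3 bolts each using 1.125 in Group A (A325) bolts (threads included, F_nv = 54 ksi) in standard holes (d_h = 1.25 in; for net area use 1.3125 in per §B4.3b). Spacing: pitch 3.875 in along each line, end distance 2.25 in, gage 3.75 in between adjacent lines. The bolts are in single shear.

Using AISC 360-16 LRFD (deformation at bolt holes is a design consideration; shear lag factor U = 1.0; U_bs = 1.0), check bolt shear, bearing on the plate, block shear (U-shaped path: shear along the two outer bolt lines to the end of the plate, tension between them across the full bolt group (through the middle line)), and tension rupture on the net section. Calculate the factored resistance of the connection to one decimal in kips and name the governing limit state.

149.3 kips (net-section rupture governs)

Bolt shear: A_b = π(1.125)²/4 = 0.99402 in². φR_n = 0.75 × 54 × 0.99402 × 9 × 1 = 362.3 kips.
Bearing (0.25 in plate, F_u = 70 ksi): end bolts L_c = 2.25 − 1.25/2 = 1.625, R_n = min(1.2×1.625×0.25×70, 2.4×1.125×0.25×70) = 34.125 kips/bolt; interior L_c = 3.875 − 1.25 = 2.625, R_n = 47.25 kips/bolt. φR_n = 0.75 × (3×34.125 + 6×47.25) = 289.4 kips.
Block shear: shear path 2×[2.25+2×3.875] = 2×10 in, A_gv = 5, A_nv = 2×(10 − 2.5×1.3125)×0.25 = 3.3594 in²; tension across gage: (7.5 − 2×1.3125)×0.25 = 1.2188 in². R_n = min(0.6×70×3.3594, 0.6×50×5) + 1.0×70×1.2188 = min(141.09, 150) + 85.316 = 226.41 kips. φR_n = 0.75 × 226.41 = 169.8 kips.
Tension rupture (net): A_n = (15.3125 − 3×1.3125)×0.25 = 2.8438 in² (U = 1.0, A_e = A_n). φR_n = 0.75 × 70 × 2.8438 = 149.3 kips.
Governing: min(362.3, 289.4, 169.8, 149.3) = 149.3 kips → net-section rupture.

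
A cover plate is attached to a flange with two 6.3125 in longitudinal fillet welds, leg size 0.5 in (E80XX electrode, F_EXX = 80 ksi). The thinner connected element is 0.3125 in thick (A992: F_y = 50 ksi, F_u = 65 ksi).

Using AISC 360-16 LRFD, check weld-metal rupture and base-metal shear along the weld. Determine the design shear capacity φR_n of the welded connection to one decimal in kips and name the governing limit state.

Weld metal: throat = 0.707×0.5 = 0.3535 in, L = 2×6.3125 = 12.625 in. φR_n = 0.75 × 0.6 × 80 × 0.3535 × 12.625 = 160.7 kips.
Base metal shear (0.3125 in plate): yield φR_n = 1.0×0.6×50×0.3125×12.625 = 118.4 kips; rupture φR_n = 0.75×0.6×65×0.3125×12.625 = 115.4 kips; take 115.4 kips (rupture).
Governing: min(160.7, 115.4) = 115.4 kips → base-metal shear.

115.4 kips (base-metal shear governs)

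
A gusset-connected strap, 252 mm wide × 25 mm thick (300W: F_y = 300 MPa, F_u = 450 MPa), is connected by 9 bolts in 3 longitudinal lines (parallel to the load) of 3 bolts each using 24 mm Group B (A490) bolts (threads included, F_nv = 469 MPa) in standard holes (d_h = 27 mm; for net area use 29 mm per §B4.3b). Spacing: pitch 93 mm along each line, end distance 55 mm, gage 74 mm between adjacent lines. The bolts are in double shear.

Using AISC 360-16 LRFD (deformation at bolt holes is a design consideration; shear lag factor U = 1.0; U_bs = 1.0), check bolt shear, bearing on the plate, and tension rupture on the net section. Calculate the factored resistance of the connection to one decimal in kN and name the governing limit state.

1392.2 kN (net-section rupture governs)

Bolt shear: A_b = π(24)²/4 = 452.39 mm². φR_n = 0.75 × 469 × 452.39 × 9 × 2 = 2864.3 kN.
Bearing (25 mm plate, F_u = 450 MPa): end bolts L_c = 55 − 27/2 = 41.5, R_n = min(1.2×41.5×25×450, 2.4×24×25×450) = 560.25 kN/bolt; interior L_c = 93 − 27 = 66, R_n = 648 kN/bolt. φR_n = 0.75 × (3×560.25 + 6×648) = 4176.6 kN.
Tension rupture (net): A_n = (252 − 3×29)×25 = 4125 mm² (U = 1.0, A_e = A_n). φR_n = 0.75 × 450 × 4125 = 1392.2 kN.
Governing: min(2864.3, 4176.6, 1392.2) = 1392.2 kN → net-section rupture.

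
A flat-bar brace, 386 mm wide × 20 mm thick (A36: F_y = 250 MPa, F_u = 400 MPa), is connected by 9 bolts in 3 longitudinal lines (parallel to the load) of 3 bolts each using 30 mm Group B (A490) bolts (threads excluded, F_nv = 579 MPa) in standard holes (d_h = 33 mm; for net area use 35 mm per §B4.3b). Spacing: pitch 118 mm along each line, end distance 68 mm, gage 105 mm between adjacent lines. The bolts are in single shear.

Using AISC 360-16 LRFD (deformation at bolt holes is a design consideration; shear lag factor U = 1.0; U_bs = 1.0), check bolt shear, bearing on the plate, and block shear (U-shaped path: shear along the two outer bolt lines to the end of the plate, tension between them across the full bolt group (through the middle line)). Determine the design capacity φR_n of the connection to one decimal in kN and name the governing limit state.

2208.0 kN (block shear governs)

Bolt shear: A_b = π(30)²/4 = 706.86 mm². φR_n = 0.75 × 579 × 706.86 × 9 × 1 = 2762.6 kN.
Bearing (20 mm plate, F_u = 400 MPa): end bolts L_c = 68 − 33/2 = 51.5, R_n = min(1.2×51.5×20×400, 2.4×30×20×400) = 494.4 kN/bolt; interior L_c = 118 − 33 = 85, R_n = 576 kN/bolt. φR_n = 0.75 × (3×494.4 + 6×576) = 3704.4 kN.
Block shear: shear path 2×[68+2×118] = 2×304 mm, A_gv = 12160, A_nv = 2×(304 − 2.5×35)×20 = 8660 mm²; tension across gage: (210 − 2×35)×20 = 2800 mm². R_n = min(0.6×400×8660, 0.6×250×12160) + 1.0×400×2800 = min(2078.4, 1824) + 1120 = 2944 kN. φR_n = 0.75 × 2944 = 2208.0 kN.
Governing: min(2762.6, 3704.4, 2208.0) = 2208.0 kN → block shear.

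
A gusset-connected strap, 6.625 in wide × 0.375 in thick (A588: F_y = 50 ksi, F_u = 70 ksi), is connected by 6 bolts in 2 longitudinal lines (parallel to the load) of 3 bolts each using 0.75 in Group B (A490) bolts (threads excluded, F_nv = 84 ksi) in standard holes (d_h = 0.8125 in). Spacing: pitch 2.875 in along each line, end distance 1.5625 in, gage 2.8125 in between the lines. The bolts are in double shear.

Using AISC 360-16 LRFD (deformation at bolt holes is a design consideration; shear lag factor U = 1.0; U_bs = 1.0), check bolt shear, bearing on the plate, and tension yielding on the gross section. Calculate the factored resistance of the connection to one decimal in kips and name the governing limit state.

Bolt shear: A_b = π(0.75)²/4 = 0.44179 in². φR_n = 0.75 × 84 × 0.44179 × 6 × 2 = 334.0 kips.
Bearing (0.375 in plate, F_u = 70 ksi): end bolts L_c = 1.5625 − 0.8125/2 = 1.15625, R_n = min(1.2×1.15625×0.375×70, 2.4×0.75×0.375×70) = 36.422 kips/bolt; interior L_c = 2.875 − 0.8125 = 2.0625, R_n = 47.25 kips/bolt. φR_n = 0.75 × (2×36.422 + 4×47.25) = 196.4 kips.
Tension yield (gross): A_g = 6.625×0.375 = 2.4844 in². φR_n = 0.90 × 50 × 2.4844 = 111.8 kips.
Governing: min(334.0, 196.4, 111.8) = 111.8 kips → gross-section yield.

111.8 kips (gross-section yield governs)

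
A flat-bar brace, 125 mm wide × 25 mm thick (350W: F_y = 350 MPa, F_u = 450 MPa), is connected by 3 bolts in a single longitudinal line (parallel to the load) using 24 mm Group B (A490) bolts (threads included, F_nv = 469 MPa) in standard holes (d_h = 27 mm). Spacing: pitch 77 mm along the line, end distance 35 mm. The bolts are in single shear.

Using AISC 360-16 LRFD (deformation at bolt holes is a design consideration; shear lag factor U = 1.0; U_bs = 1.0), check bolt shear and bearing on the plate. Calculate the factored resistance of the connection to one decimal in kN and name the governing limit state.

477.4 kN (bolt shear governs)

Bolt shear: A_b = π(24)²/4 = 452.39 mm². φR_n = 0.75 × 469 × 452.39 × 3 × 1 = 477.4 kN.
Bearing (25 mm plate, F_u = 450 MPa): end bolts L_c = 35 − 27/2 = 21.5, R_n = min(1.2×21.5×25×450, 2.4×24×25×450) = 290.25 kN/bolt; interior L_c = 77 − 27 = 50, R_n = 648 kN/bolt. φR_n = 0.75 × (1×290.25 + 2×648) = 1189.7 kN.
Governing: min(477.4, 1189.7) = 477.4 kN → bolt shear.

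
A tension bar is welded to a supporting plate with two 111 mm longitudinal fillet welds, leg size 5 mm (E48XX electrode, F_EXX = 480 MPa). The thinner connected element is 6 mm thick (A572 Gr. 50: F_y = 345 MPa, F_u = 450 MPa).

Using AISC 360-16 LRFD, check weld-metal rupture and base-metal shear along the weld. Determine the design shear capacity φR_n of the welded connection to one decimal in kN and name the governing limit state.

169.5 kN (weld metal governs)

Weld metal: throat = 0.707×5 = 3.535 mm, L = 2×111 = 222 mm. φR_n = 0.75 × 0.6 × 480 × 3.535 × 222 = 169.5 kN.
Base metal shear (6 mm plate): yield φR_n = 1.0×0.6×345×6×222 = 275.7 kN; rupture φR_n = 0.75×0.6×450×6×222 = 269.7 kN; take 269.7 kN (rupture).
Governing: min(169.5, 269.7) = 169.5 kN → weld metal.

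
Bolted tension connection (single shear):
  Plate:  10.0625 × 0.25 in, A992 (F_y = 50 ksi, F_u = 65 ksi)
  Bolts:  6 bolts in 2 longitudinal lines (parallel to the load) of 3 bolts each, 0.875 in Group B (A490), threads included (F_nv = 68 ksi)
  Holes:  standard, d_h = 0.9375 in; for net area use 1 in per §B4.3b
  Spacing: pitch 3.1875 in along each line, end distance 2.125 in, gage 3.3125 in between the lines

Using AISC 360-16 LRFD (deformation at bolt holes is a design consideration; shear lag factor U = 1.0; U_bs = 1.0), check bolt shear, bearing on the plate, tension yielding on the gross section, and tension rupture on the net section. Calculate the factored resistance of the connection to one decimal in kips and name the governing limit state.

98.3 kips (net-section rupture governs)

Bolt shear: A_b = π(0.875)²/4 = 0.60132 in². φR_n = 0.75 × 68 × 0.60132 × 6 × 1 = 184.0 kips.
Bearing (0.25 in plate, F_u = 65 ksi): end bolts L_c = 2.125 − 0.9375/2 = 1.65625, R_n = min(1.2×1.65625×0.25×65, 2.4×0.875×0.25×65) = 32.297 kips/bolt; interior L_c = 3.1875 − 0.9375 = 2.25, R_n = 34.125 kips/bolt. φR_n = 0.75 × (2×32.297 + 4×34.125) = 150.8 kips.
Tension yield (gross): A_g = 10.0625×0.25 = 2.5156 in². φR_n = 0.90 × 50 × 2.5156 = 113.2 kips.
Tension rupture (net): A_n = (10.0625 − 2×1)×0.25 = 2.0156 in² (U = 1.0, A_e = A_n). φR_n = 0.75 × 65 × 2.0156 = 98.3 kips.
Governing: min(184.0, 150.8, 113.2, 98.3) = 98.3 kips → net-section rupture.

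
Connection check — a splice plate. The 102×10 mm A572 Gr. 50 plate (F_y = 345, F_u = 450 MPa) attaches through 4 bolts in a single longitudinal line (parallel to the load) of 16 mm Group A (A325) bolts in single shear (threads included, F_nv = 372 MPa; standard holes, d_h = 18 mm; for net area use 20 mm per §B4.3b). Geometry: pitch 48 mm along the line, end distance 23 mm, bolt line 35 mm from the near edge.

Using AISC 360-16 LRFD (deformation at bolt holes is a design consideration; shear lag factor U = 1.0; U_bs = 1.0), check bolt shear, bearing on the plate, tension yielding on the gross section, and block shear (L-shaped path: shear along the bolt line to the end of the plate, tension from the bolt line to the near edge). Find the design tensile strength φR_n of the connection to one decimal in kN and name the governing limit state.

Bolt shear: A_b = π(16)²/4 = 201.06 mm². φR_n = 0.75 × 372 × 201.06 × 4 × 1 = 224.4 kN.
Bearing (10 mm plate, F_u = 450 MPa): end bolts L_c = 23 − 18/2 = 14, R_n = min(1.2×14×10×450, 2.4×16×10×450) = 75.6 kN/bolt; interior L_c = 48 − 18 = 30, R_n = 162 kN/bolt. φR_n = 0.75 × (1×75.6 + 3×162) = 421.2 kN.
Tension yield (gross): A_g = 102×10 = 1020 mm². φR_n = 0.90 × 345 × 1020 = 316.7 kN.
Block shear: shear path 1×[23+3×48] = 1×167 mm, A_gv = 1670, A_nv = 1×(167 − 3.5×20)×10 = 970 mm²; tension to near edge: (35 − 0.5×20)×10 = 250 mm². R_n = min(0.6×450×970, 0.6×345×1670) + 1.0×450×250 = min(261.9, 345.69) + 112.5 = 374.4 kN. φR_n = 0.75 × 374.4 = 280.8 kN.
Governing: min(224.4, 421.2, 316.7, 280.8) = 224.4 kN → bolt shear.

224.4 kN (bolt shear governs)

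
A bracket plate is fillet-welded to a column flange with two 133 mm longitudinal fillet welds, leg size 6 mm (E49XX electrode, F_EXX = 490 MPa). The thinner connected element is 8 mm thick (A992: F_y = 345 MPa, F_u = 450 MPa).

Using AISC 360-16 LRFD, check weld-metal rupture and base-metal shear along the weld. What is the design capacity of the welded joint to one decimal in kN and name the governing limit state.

248.8 kN (weld metal governs)

Weld metal: throat = 0.707×6 = 4.242 mm, L = 2×133 = 266 mm. φR_n = 0.75 × 0.6 × 490 × 4.242 × 266 = 248.8 kN.
Base metal shear (8 mm plate): yield φR_n = 1.0×0.6×345×8×266 = 440.5 kN; rupture φR_n = 0.75×0.6×450×8×266 = 430.9 kN; take 430.9 kN (rupture).
Governing: min(248.8, 430.9) = 248.8 kN → weld metal.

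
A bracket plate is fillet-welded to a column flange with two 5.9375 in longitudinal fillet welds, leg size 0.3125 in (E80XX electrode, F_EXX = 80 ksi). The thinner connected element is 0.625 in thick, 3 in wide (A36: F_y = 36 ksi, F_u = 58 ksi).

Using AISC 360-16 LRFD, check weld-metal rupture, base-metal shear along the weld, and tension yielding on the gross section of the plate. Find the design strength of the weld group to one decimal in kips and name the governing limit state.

Weld metal: throat = 0.707×0.3125 = 0.22094 in, L = 2×5.9375 = 11.875 in. φR_n = 0.75 × 0.6 × 80 × 0.22094 × 11.875 = 94.5 kips.
Base metal shear (0.625 in plate): yield φR_n = 1.0×0.6×36×0.625×11.875 = 160.3 kips; rupture φR_n = 0.75×0.6×58×0.625×11.875 = 193.7 kips; take 160.3 kips (yield).
Tension yield (gross): A_g = 3×0.625 = 1.875 in². φR_n = 0.90 × 36 × 1.875 = 60.8 kips.
Governing: min(94.5, 160.3, 60.8) = 60.8 kips → gross-section yield.

60.8 kips (gross-section yield governs)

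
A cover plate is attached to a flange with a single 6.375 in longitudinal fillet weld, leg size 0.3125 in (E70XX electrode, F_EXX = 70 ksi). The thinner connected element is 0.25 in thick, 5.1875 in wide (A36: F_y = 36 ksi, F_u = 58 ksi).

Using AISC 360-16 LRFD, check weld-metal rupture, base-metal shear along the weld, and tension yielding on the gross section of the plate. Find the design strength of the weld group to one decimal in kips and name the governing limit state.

Weld metal: throat = 0.707×0.3125 = 0.22094 in, L = 6.375 in. φR_n = 0.75 × 0.6 × 70 × 0.22094 × 6.375 = 44.4 kips.
Base metal shear (0.25 in plate): yield φR_n = 1.0×0.6×36×0.25×6.375 = 34.4 kips; rupture φR_n = 0.75×0.6×58×0.25×6.375 = 41.6 kips; take 34.4 kips (yield).
Tension yield (gross): A_g = 5.1875×0.25 = 1.2969 in². φR_n = 0.90 × 36 × 1.2969 = 42.0 kips.
Governing: min(44.4, 34.4, 42.0) = 34.4 kips → base-metal shear.

34.4 kips (base-metal shear governs)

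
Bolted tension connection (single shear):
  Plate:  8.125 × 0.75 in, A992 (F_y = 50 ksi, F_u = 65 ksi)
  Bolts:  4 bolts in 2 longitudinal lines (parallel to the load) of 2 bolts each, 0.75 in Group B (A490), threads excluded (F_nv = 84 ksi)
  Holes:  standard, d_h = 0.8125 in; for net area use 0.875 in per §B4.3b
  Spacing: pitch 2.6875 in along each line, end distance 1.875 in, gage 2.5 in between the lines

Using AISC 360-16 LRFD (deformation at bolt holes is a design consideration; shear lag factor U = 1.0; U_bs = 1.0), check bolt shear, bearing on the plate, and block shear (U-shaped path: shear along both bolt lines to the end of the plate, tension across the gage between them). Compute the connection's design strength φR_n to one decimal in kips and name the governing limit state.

Bolt shear: A_b = π(0.75)²/4 = 0.44179 in². φR_n = 0.75 × 84 × 0.44179 × 4 × 1 = 111.3 kips.
Bearing (0.75 in plate, F_u = 65 ksi): end bolts L_c = 1.875 − 0.8125/2 = 1.46875, R_n = min(1.2×1.46875×0.75×65, 2.4×0.75×0.75×65) = 85.922 kips/bolt; interior L_c = 2.6875 − 0.8125 = 1.875, R_n = 87.75 kips/bolt. φR_n = 0.75 × (2×85.922 + 2×87.75) = 260.5 kips.
Block shear: shear path 2×[1.875+1×2.6875] = 2×4.5625 in, A_gv = 6.8438, A_nv = 2×(4.5625 − 1.5×0.875)×0.75 = 4.875 in²; tension across gage: (2.5 − 1×0.875)×0.75 = 1.2188 in². R_n = min(0.6×65×4.875, 0.6×50×6.8438) + 1.0×65×1.2188 = min(190.13, 205.31) + 79.222 = 269.35 kips. φR_n = 0.75 × 269.35 = 202.0 kips.
Governing: min(111.3, 260.5, 202.0) = 111.3 kips → bolt shear.

111.3 kips (bolt shear governs)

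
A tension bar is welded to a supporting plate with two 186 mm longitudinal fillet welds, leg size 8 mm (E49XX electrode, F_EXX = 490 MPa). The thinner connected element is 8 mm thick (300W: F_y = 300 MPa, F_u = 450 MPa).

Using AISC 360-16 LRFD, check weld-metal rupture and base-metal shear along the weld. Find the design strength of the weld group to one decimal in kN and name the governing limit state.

Weld metal: throat = 0.707×8 = 5.656 mm, L = 2×186 = 372 mm. φR_n = 0.75 × 0.6 × 490 × 5.656 × 372 = 463.9 kN.
Base metal shear (8 mm plate): yield φR_n = 1.0×0.6×300×8×372 = 535.7 kN; rupture φR_n = 0.75×0.6×450×8×372 = 602.6 kN; take 535.7 kN (yield).
Governing: min(463.9, 535.7) = 463.9 kN → weld metal.

463.9 kN (weld metal governs)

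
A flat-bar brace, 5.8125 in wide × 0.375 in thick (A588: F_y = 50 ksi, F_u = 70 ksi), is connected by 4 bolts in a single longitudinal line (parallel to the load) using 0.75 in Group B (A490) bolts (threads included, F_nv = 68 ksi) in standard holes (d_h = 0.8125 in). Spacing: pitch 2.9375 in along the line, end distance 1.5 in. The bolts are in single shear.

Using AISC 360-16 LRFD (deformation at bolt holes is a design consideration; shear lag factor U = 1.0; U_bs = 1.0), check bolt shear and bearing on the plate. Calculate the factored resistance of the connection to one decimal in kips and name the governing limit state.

90.1 kips (bolt shear governs)

Bolt shear: A_b = π(0.75)²/4 = 0.44179 in². φR_n = 0.75 × 68 × 0.44179 × 4 × 1 = 90.1 kips.
Bearing (0.375 in plate, F_u = 70 ksi): end bolts L_c = 1.5 − 0.8125/2 = 1.09375, R_n = min(1.2×1.09375×0.375×70, 2.4×0.75×0.375×70) = 34.453 kips/bolt; interior L_c = 2.9375 − 0.8125 = 2.125, R_n = 47.25 kips/bolt. φR_n = 0.75 × (1×34.453 + 3×47.25) = 132.2 kips.
Governing: min(90.1, 132.2) = 90.1 kips → bolt shear.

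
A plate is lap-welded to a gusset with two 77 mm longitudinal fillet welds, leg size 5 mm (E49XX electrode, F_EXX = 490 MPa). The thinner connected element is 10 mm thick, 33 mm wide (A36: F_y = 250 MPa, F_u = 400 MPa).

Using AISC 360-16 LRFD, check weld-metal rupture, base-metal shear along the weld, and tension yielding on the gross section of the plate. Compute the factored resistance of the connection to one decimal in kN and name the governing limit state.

74.3 kN (gross-section yield governs)

Weld metal: throat = 0.707×5 = 3.535 mm, L = 2×77 = 154 mm. φR_n = 0.75 × 0.6 × 490 × 3.535 × 154 = 120.0 kN.
Base metal shear (10 mm plate): yield φR_n = 1.0×0.6×250×10×154 = 231.0 kN; rupture φR_n = 0.75×0.6×400×10×154 = 277.2 kN; take 231.0 kN (yield).
Tension yield (gross): A_g = 33×10 = 330 mm². φR_n = 0.90 × 250 × 330 = 74.3 kN.
Governing: min(120.0, 231.0, 74.3) = 74.3 kN → gross-section yield.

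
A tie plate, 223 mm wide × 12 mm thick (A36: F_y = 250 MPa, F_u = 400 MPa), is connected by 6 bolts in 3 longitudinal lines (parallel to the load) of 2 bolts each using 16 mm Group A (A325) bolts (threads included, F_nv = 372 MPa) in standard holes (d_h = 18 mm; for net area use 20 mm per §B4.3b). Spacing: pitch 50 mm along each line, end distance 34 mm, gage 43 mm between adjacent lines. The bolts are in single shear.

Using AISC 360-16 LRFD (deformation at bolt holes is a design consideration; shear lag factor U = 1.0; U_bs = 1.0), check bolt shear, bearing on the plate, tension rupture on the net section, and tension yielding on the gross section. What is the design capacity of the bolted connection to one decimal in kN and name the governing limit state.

336.6 kN (bolt shear governs)

Bolt shear: A_b = π(16)²/4 = 201.06 mm². φR_n = 0.75 × 372 × 201.06 × 6 × 1 = 336.6 kN.
Bearing (12 mm plate, F_u = 400 MPa): end bolts L_c = 34 − 18/2 = 25, R_n = min(1.2×25×12×400, 2.4×16×12×400) = 144 kN/bolt; interior L_c = 50 − 18 = 32, R_n = 184.32 kN/bolt. φR_n = 0.75 × (3×144 + 3×184.32) = 738.7 kN.
Tension rupture (net): A_n = (223 − 3×20)×12 = 1956 mm² (U = 1.0, A_e = A_n). φR_n = 0.75 × 400 × 1956 = 586.8 kN.
Tension yield (gross): A_g = 223×12 = 2676 mm². φR_n = 0.90 × 250 × 2676 = 602.1 kN.
Governing: min(336.6, 738.7, 586.8, 602.1) = 336.6 kN → bolt shear.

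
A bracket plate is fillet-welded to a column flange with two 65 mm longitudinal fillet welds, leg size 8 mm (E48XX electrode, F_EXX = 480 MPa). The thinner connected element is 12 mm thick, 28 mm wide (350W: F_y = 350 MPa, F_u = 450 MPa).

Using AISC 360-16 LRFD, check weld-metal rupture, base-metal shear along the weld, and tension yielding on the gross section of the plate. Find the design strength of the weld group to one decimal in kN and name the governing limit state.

105.8 kN (gross-section yield governs)

Weld metal: throat = 0.707×8 = 5.656 mm, L = 2×65 = 130 mm. φR_n = 0.75 × 0.6 × 480 × 5.656 × 130 = 158.8 kN.
Base metal shear (12 mm plate): yield φR_n = 1.0×0.6×350×12×130 = 327.6 kN; rupture φR_n = 0.75×0.6×450×12×130 = 315.9 kN; take 315.9 kN (rupture).
Tension yield (gross): A_g = 28×12 = 336 mm². φR_n = 0.90 × 350 × 336 = 105.8 kN.
Governing: min(158.8, 315.9, 105.8) = 105.8 kN → gross-section yield.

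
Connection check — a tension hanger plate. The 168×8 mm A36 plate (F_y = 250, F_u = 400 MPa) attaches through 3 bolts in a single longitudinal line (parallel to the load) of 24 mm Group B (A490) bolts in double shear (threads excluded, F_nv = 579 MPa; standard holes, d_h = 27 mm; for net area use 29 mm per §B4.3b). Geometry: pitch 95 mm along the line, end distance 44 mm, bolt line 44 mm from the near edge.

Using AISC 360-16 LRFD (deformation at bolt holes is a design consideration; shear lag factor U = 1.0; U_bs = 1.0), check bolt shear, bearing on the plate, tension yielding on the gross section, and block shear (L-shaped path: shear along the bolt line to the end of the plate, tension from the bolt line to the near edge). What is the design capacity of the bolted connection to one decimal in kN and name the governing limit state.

Bolt shear: A_b = π(24)²/4 = 452.39 mm². φR_n = 0.75 × 579 × 452.39 × 3 × 2 = 1178.7 kN.
Bearing (8 mm plate, F_u = 400 MPa): end bolts L_c = 44 − 27/2 = 30.5, R_n = min(1.2×30.5×8×400, 2.4×24×8×400) = 117.12 kN/bolt; interior L_c = 95 − 27 = 68, R_n = 184.32 kN/bolt. φR_n = 0.75 × (1×117.12 + 2×184.32) = 364.3 kN.
Tension yield (gross): A_g = 168×8 = 1344 mm². φR_n = 0.90 × 250 × 1344 = 302.4 kN.
Block shear: shear path 1×[44+2×95] = 1×234 mm, A_gv = 1872, A_nv = 1×(234 − 2.5×29)×8 = 1292 mm²; tension to near edge: (44 − 0.5×29)×8 = 236 mm². R_n = min(0.6×400×1292, 0.6×250×1872) + 1.0×400×236 = min(310.08, 280.8) + 94.4 = 375.2 kN. φR_n = 0.75 × 375.2 = 281.4 kN.
Governing: min(1178.7, 364.3, 302.4, 281.4) = 281.4 kN → block shear.

281.4 kN (block shear governs)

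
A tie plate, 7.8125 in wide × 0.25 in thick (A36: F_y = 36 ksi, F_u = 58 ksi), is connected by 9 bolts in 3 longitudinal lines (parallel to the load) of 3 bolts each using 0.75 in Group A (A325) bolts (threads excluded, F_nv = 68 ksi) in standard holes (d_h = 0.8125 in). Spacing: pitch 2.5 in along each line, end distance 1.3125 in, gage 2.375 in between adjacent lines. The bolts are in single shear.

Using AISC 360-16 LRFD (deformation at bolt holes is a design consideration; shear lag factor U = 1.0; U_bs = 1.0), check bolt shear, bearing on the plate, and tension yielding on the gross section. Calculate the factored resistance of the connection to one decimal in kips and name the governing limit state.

63.3 kips (gross-section yield governs)

Bolt shear: A_b = π(0.75)²/4 = 0.44179 in². φR_n = 0.75 × 68 × 0.44179 × 9 × 1 = 202.8 kips.
Bearing (0.25 in plate, F_u = 58 ksi): end bolts L_c = 1.3125 − 0.8125/2 = 0.90625, R_n = min(1.2×0.90625×0.25×58, 2.4×0.75×0.25×58) = 15.769 kips/bolt; interior L_c = 2.5 − 0.8125 = 1.6875, R_n = 26.1 kips/bolt. φR_n = 0.75 × (3×15.769 + 6×26.1) = 152.9 kips.
Tension yield (gross): A_g = 7.8125×0.25 = 1.9531 in². φR_n = 0.90 × 36 × 1.9531 = 63.3 kips.
Governing: min(202.8, 152.9, 63.3) = 63.3 kips → gross-section yield.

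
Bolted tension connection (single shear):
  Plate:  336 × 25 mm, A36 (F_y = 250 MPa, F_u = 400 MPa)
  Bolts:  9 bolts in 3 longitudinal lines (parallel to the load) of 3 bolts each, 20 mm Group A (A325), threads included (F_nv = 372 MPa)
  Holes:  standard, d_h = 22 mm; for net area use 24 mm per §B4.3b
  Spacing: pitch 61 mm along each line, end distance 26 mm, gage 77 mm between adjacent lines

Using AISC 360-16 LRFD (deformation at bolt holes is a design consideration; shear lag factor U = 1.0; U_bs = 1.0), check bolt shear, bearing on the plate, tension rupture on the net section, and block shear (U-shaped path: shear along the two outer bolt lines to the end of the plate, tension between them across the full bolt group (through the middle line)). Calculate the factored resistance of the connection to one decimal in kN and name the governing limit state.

788.9 kN (bolt shear governs)

Bolt shear: A_b = π(20)²/4 = 314.16 mm². φR_n = 0.75 × 372 × 314.16 × 9 × 1 = 788.9 kN.
Bearing (25 mm plate, F_u = 400 MPa): end bolts L_c = 26 − 22/2 = 15, R_n = min(1.2×15×25×400, 2.4×20×25×400) = 180 kN/bolt; interior L_c = 61 − 22 = 39, R_n = 468 kN/bolt. φR_n = 0.75 × (3×180 + 6×468) = 2511.0 kN.
Tension rupture (net): A_n = (336 − 3×24)×25 = 6600 mm² (U = 1.0, A_e = A_n). φR_n = 0.75 × 400 × 6600 = 1980.0 kN.
Block shear: shear path 2×[26+2×61] = 2×148 mm, A_gv = 7400, A_nv = 2×(148 − 2.5×24)×25 = 4400 mm²; tension across gage: (154 − 2×24)×25 = 2650 mm². R_n = min(0.6×400×4400, 0.6×250×7400) + 1.0×400×2650 = min(1056, 1110) + 1060 = 2116 kN. φR_n = 0.75 × 2116 = 1587.0 kN.
Governing: min(788.9, 2511.0, 1980.0, 1587.0) = 788.9 kN → bolt shear.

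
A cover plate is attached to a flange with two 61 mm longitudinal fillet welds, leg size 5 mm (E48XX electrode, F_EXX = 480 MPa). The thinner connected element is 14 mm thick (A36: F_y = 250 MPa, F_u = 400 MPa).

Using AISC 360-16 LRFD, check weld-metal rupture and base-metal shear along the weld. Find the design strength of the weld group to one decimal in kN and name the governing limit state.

93.2 kN (weld metal governs)

Weld metal: throat = 0.707×5 = 3.535 mm, L = 2×61 = 122 mm. φR_n = 0.75 × 0.6 × 480 × 3.535 × 122 = 93.2 kN.
Base metal shear (14 mm plate): yield φR_n = 1.0×0.6×250×14×122 = 256.2 kN; rupture φR_n = 0.75×0.6×400×14×122 = 307.4 kN; take 256.2 kN (yield).
Governing: min(93.2, 256.2) = 93.2 kN → weld metal.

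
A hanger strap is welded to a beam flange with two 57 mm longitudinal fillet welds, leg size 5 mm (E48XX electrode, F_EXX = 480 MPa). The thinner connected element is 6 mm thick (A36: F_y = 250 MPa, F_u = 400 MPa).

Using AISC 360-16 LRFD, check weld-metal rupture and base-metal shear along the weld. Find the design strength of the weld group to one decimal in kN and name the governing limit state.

87.0 kN (weld metal governs)

Weld metal: throat = 0.707×5 = 3.535 mm, L = 2×57 = 114 mm. φR_n = 0.75 × 0.6 × 480 × 3.535 × 114 = 87.0 kN.
Base metal shear (6 mm plate): yield φR_n = 1.0×0.6×250×6×114 = 102.6 kN; rupture φR_n = 0.75×0.6×400×6×114 = 123.1 kN; take 102.6 kN (yield).
Governing: min(87.0, 102.6) = 87.0 kN → weld metal.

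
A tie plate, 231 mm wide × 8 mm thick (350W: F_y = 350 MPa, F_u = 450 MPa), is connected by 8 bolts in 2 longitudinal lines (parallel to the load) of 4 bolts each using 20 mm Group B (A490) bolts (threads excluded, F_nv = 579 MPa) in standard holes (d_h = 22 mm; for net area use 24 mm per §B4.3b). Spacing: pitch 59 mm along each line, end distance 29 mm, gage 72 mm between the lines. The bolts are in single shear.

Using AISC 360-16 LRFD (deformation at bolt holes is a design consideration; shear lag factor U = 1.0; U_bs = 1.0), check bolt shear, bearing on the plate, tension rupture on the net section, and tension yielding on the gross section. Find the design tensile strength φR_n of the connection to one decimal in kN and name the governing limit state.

Bolt shear: A_b = π(20)²/4 = 314.16 mm². φR_n = 0.75 × 579 × 314.16 × 8 × 1 = 1091.4 kN.
Bearing (8 mm plate, F_u = 450 MPa): end bolts L_c = 29 − 22/2 = 18, R_n = min(1.2×18×8×450, 2.4×20×8×450) = 77.76 kN/bolt; interior L_c = 59 − 22 = 37, R_n = 159.84 kN/bolt. φR_n = 0.75 × (2×77.76 + 6×159.84) = 835.9 kN.
Tension rupture (net): A_n = (231 − 2×24)×8 = 1464 mm² (U = 1.0, A_e = A_n). φR_n = 0.75 × 450 × 1464 = 494.1 kN.
Tension yield (gross): A_g = 231×8 = 1848 mm². φR_n = 0.90 × 350 × 1848 = 582.1 kN.
Governing: min(1091.4, 835.9, 494.1, 582.1) = 494.1 kN → net-section rupture.

494.1 kN (net-section rupture governs)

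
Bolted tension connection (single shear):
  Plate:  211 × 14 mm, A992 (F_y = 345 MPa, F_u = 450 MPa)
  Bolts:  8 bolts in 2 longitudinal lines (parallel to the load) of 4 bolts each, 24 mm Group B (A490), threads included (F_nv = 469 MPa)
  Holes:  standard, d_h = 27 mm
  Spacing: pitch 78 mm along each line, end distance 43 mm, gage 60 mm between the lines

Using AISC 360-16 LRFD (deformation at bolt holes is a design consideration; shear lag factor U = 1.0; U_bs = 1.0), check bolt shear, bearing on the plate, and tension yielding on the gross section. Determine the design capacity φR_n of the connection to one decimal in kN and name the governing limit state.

Bolt shear: A_b = π(24)²/4 = 452.39 mm². φR_n = 0.75 × 469 × 452.39 × 8 × 1 = 1273.0 kN.
Bearing (14 mm plate, F_u = 450 MPa): end bolts L_c = 43 − 27/2 = 29.5, R_n = min(1.2×29.5×14×450, 2.4×24×14×450) = 223.02 kN/bolt; interior L_c = 78 − 27 = 51, R_n = 362.88 kN/bolt. φR_n = 0.75 × (2×223.02 + 6×362.88) = 1967.5 kN.
Tension yield (gross): A_g = 211×14 = 2954 mm². φR_n = 0.90 × 345 × 2954 = 917.2 kN.
Governing: min(1273.0, 1967.5, 917.2) = 917.2 kN → gross-section yield.

917.2 kN (gross-section yield governs)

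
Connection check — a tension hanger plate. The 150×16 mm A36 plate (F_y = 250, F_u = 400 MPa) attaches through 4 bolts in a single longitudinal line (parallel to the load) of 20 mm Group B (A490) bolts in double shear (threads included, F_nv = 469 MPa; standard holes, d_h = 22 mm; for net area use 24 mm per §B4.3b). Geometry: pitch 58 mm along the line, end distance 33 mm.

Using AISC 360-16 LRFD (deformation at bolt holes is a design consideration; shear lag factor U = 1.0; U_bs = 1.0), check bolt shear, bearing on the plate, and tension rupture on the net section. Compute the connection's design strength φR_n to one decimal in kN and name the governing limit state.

Bolt shear: A_b = π(20)²/4 = 314.16 mm². φR_n = 0.75 × 469 × 314.16 × 4 × 2 = 884.0 kN.
Bearing (16 mm plate, F_u = 400 MPa): end bolts L_c = 33 − 22/2 = 22, R_n = min(1.2×22×16×400, 2.4×20×16×400) = 168.96 kN/bolt; interior L_c = 58 − 22 = 36, R_n = 276.48 kN/bolt. φR_n = 0.75 × (1×168.96 + 3×276.48) = 748.8 kN.
Tension rupture (net): A_n = (150 − 1×24)×16 = 2016 mm² (U = 1.0, A_e = A_n). φR_n = 0.75 × 400 × 2016 = 604.8 kN.
Governing: min(884.0, 748.8, 604.8) = 604.8 kN → net-section rupture.

604.8 kN (net-section rupture governs)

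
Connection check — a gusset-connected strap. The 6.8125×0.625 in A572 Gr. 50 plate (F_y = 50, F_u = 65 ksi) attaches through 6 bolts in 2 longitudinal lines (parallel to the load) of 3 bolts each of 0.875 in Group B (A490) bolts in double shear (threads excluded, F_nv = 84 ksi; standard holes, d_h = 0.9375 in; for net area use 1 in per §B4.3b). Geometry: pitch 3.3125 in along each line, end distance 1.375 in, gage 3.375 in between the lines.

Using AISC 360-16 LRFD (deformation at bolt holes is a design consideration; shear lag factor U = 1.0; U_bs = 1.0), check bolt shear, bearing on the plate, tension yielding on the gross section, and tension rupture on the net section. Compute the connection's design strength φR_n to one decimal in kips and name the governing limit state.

Bolt shear: A_b = π(0.875)²/4 = 0.60132 in². φR_n = 0.75 × 84 × 0.60132 × 6 × 2 = 454.6 kips.
Bearing (0.625 in plate, F_u = 65 ksi): end bolts L_c = 1.375 − 0.9375/2 = 0.90625, R_n = min(1.2×0.90625×0.625×65, 2.4×0.875×0.625×65) = 44.18 kips/bolt; interior L_c = 3.3125 − 0.9375 = 2.375, R_n = 85.313 kips/bolt. φR_n = 0.75 × (2×44.18 + 4×85.313) = 322.2 kips.
Tension yield (gross): A_g = 6.8125×0.625 = 4.2578 in². φR_n = 0.90 × 50 × 4.2578 = 191.6 kips.
Tension rupture (net): A_n = (6.8125 − 2×1)×0.625 = 3.0078 in² (U = 1.0, A_e = A_n). φR_n = 0.75 × 65 × 3.0078 = 146.6 kips.
Governing: min(454.6, 322.2, 191.6, 146.6) = 146.6 kips → net-section rupture.

146.6 kips (net-section rupture governs)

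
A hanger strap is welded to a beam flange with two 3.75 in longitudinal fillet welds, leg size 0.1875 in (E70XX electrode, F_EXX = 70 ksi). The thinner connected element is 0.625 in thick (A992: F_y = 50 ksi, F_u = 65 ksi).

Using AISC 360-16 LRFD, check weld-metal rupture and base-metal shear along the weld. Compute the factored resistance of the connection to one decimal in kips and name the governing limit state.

Weld metal: throat = 0.707×0.1875 = 0.13256 in, L = 2×3.75 = 7.5 in. φR_n = 0.75 × 0.6 × 70 × 0.13256 × 7.5 = 31.3 kips.
Base metal shear (0.625 in plate): yield φR_n = 1.0×0.6×50×0.625×7.5 = 140.6 kips; rupture φR_n = 0.75×0.6×65×0.625×7.5 = 137.1 kips; take 137.1 kips (rupture).
Governing: min(31.3, 137.1) = 31.3 kips → weld metal.

31.3 kips (weld metal governs)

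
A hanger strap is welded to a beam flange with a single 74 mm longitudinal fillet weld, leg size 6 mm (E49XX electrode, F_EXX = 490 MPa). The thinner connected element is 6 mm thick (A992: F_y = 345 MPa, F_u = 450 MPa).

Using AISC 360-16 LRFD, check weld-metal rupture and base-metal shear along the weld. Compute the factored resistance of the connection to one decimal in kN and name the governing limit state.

Weld metal: throat = 0.707×6 = 4.242 mm, L = 74 mm. φR_n = 0.75 × 0.6 × 490 × 4.242 × 74 = 69.2 kN.
Base metal shear (6 mm plate): yield φR_n = 1.0×0.6×345×6×74 = 91.9 kN; rupture φR_n = 0.75×0.6×450×6×74 = 89.9 kN; take 89.9 kN (rupture).
Governing: min(69.2, 89.9) = 69.2 kN → weld metal.

69.2 kN (weld metal governs)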